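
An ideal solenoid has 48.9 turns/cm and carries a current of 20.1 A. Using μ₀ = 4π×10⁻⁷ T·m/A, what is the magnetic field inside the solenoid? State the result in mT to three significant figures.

Inside a long solenoid, B = μ₀nI.
B = (4π×10⁻⁷)(4.890×10^3 m⁻¹)(20.1 A) = 0.1235 T.

B ≈ 124 mT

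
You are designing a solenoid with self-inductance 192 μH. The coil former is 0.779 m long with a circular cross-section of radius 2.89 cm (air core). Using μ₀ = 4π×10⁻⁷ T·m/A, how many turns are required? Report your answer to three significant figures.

N ≈ 213 turns

A = πr² = π(2.890×10^-2 m)² = 2.624×10^-3 m².
From L = μ₀N²A/ℓ, N = √(Lℓ / (μ₀A)).
N = √[(1.920×10^-4)(0.779) / ((4π×10⁻⁷)×2.624×10^-3)] = √(4.536×10^4) ≈ 213.0.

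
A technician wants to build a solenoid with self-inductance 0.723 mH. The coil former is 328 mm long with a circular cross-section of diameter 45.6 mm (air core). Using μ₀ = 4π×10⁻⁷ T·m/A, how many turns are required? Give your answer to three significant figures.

N ≈ 340 turns

A = π(d/2)² = π(2.280×10^-2 m)² = 1.633×10^-3 m².
From L = μ₀N²A/ℓ, N = √(Lℓ / (μ₀A)).
N = √[(7.230×10^-4)(0.328) / ((4π×10⁻⁷)×1.633×10^-3)] = √(1.156×10^5) ≈ 339.9.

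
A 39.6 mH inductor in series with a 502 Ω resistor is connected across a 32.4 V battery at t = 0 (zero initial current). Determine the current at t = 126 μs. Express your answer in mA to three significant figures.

τ = L/R = 3.960×10^-2/502 = 7.888×10^-5 s; final current I_∞ = ε/R = 32.4/502 = 6.454×10^-2 A.
I(t) = I_∞(1 − e^(−t/τ)) with t/τ = 1.597.
I = (6.454×10^-2)(1 − e^(−1.597)) = 5.148×10^-2 A.

I ≈ 51.5 mA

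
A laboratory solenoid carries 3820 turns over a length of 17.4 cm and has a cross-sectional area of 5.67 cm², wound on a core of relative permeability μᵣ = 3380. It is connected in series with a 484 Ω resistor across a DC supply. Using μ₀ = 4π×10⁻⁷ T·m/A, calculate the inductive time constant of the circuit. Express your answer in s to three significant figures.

τ ≈ 0.417 s

A = 5.67 cm² = 5.670×10^-4 m².
L = μ₀μᵣN²A/ℓ = (4π×10⁻⁷)(3380)(3820)²(5.670×10^-4)/(0.174) = 202 H.
τ = L/R = (202)/(484) = 0.4173 s.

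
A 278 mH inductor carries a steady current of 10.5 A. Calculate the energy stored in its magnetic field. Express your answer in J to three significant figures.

Stored magnetic energy: U = ½LI².
U = ½(0.278 H)(10.5 A)² = 15.32 J.

U ≈ 15.3 J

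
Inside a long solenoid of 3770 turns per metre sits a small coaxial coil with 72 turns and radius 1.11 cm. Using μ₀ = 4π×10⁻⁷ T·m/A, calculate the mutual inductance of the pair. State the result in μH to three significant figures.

The outer solenoid produces a uniform field B₁ = μ₀n₁I₁ across the inner coil,
so the flux linkage is N₂Φ = N₂B₁A₂ = μ₀n₁N₂A₂·I₁, giving M = μ₀n₁N₂A₂.
A₂ = πr² = π(1.110×10^-2 m)² = 3.871×10^-4 m².
M = (4π×10⁻⁷)(3770)(72)(3.871×10^-4) = 1.320×10^-4 H.

M ≈ 132 μH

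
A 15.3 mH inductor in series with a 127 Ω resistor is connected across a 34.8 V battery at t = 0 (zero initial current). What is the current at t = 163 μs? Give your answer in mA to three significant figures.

τ = L/R = 1.530×10^-2/127 = 1.2047×10^-4 s; final current I_∞ = ε/R = 34.8/127 = 0.274 A.
I(t) = I_∞(1 − e^(−t/τ)) with t/τ = 1.353.
I = (0.274)(1 − e^(−1.353)) = 0.2032 A.

I ≈ 203 mA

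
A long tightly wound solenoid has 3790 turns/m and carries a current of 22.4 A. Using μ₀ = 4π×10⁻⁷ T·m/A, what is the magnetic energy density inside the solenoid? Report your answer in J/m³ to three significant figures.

u ≈ 4530 J/m³

B = μ₀nI = (4π×10⁻⁷)(3.790×10^3)(22.4) = 0.1067 T.
u = B²/(2μ₀) = (0.1067)²/(2×4π×10⁻⁷) = 4.528×10^3 J/m³.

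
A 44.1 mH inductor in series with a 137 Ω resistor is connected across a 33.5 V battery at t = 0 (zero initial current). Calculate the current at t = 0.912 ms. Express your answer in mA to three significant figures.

τ = L/R = 4.410×10^-2/137 = 3.219×10^-4 s; final current I_∞ = ε/R = 33.5/137 = 0.2445 A.
I(t) = I_∞(1 − e^(−t/τ)) with t/τ = 2.833.
I = (0.2445)(1 − e^(−2.833)) = 0.2301 A.

I ≈ 230 mA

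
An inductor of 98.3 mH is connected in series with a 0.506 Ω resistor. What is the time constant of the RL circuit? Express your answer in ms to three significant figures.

τ = L/R = (9.830×10^-2 H)/(0.506 Ω) = 0.1943 s.

τ ≈ 194 ms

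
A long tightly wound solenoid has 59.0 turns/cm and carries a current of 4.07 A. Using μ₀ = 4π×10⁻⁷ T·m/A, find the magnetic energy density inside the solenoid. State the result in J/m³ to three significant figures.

u ≈ 362 J/m³

B = μ₀nI = (4π×10⁻⁷)(5.900×10^3)(4.07) = 3.018×10^-2 T.
u = B²/(2μ₀) = (3.018×10^-2)²/(2×4π×10⁻⁷) = 362.3 J/m³.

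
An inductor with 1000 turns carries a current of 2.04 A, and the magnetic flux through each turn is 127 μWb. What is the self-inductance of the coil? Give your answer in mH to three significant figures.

Self-inductance is defined by L = NΦ_B/I (flux linkage over current).
L = (1000)(1.270×10^-4 Wb)/(2.04 A) = 6.225×10^-2 H.

L ≈ 62.3 mH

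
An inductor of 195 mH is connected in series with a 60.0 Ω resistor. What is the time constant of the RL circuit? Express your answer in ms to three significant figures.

τ = L/R = (0.195 H)/(60.0 Ω) = 3.250×10^-3 s.

τ ≈ 3.25 ms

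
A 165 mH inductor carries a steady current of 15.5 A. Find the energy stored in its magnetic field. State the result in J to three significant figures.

Stored magnetic energy: U = ½LI².
U = ½(0.165 H)(15.5 A)² = 19.82 J.

U ≈ 19.8 J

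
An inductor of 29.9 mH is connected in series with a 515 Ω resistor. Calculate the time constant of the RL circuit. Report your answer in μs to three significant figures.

τ ≈ 58.1 μs

τ = L/R = (2.990×10^-2 H)/(515 Ω) = 5.806×10^-5 s.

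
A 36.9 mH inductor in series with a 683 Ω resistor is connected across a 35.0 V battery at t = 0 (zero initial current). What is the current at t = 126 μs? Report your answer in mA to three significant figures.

I ≈ 46.3 mA

τ = L/R = 3.690×10^-2/683 = 5.403×10^-5 s; final current I_∞ = ε/R = 35.0/683 = 5.124×10^-2 A.
I(t) = I_∞(1 − e^(−t/τ)) with t/τ = 2.332.
I = (5.124×10^-2)(1 − e^(−2.332)) = 4.627×10^-2 A.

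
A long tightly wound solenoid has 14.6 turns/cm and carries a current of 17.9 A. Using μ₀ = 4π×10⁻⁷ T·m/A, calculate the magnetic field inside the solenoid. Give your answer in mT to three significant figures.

Inside a long solenoid, B = μ₀nI.
B = (4π×10⁻⁷)(1.460×10^3 m⁻¹)(17.9 A) = 3.284×10^-2 T.

B ≈ 32.8 mT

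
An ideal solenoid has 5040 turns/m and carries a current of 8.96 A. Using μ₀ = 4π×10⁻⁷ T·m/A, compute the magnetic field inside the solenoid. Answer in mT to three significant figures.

B ≈ 56.7 mT

Inside a long solenoid, B = μ₀nI.
B = (4π×10⁻⁷)(5.040×10^3 m⁻¹)(8.96 A) = 5.6748×10^-2 T.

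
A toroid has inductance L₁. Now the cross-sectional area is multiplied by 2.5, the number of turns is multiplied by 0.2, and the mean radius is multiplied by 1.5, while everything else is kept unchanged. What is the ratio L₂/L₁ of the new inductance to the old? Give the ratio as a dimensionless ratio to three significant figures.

For a toroid, L ∝ μᵣN²A/R.
L₂/L₁ = (2.5) × (0.2)^2 × (1.5)^-1 = 0.0667.

L₂/L₁ = 0.0667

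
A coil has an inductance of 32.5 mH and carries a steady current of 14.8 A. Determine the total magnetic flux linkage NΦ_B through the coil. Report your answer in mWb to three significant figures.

From L = NΦ_B/I, the flux linkage is NΦ_B = LI.
NΦ_B = (3.250×10^-2 H)(14.8 A) = 0.481 Wb.

NΦ_B ≈ 481 mWb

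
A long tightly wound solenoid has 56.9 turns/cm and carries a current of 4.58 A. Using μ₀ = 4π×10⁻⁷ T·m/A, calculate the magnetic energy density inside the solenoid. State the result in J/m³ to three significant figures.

u ≈ 427 J/m³

B = μ₀nI = (4π×10⁻⁷)(5.690×10^3)(4.58) = 3.2748×10^-2 T.
u = B²/(2μ₀) = (3.2748×10^-2)²/(2×4π×10⁻⁷) = 426.7 J/m³.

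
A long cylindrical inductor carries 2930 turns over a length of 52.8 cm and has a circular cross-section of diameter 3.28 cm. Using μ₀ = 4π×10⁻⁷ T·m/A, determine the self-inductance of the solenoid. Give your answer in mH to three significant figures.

A = π(d/2)² = π(1.640×10^-2 m)² = 8.450×10^-4 m².
For a long solenoid, L = μ₀N²A/ℓ.
L = (4π×10⁻⁷)(2930)²(8.450×10^-4)/(0.528 m) = 1.726×10^-2 H.

L ≈ 17.3 mH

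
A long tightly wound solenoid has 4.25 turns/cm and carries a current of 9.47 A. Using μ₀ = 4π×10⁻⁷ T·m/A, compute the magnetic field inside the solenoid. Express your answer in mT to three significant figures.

B ≈ 5.06 mT

Inside a long solenoid, B = μ₀nI.
B = (4π×10⁻⁷)(425 m⁻¹)(9.47 A) = 5.058×10^-3 T.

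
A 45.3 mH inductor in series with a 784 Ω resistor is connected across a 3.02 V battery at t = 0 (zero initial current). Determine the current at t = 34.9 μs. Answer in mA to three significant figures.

I ≈ 1.75 mA

τ = L/R = 4.530×10^-2/784 = 5.778×10^-5 s; final current I_∞ = ε/R = 3.02/784 = 3.852×10^-3 A.
I(t) = I_∞(1 − e^(−t/τ)) with t/τ = 0.604.
I = (3.852×10^-3)(1 − e^(−0.604)) = 1.746×10^-3 A.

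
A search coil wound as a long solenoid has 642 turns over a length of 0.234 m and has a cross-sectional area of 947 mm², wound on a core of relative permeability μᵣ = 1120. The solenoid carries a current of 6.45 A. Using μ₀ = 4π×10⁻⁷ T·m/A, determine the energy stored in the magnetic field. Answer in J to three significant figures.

U ≈ 48.8 J

A = 947 mm² = 9.470×10^-4 m².
L = μ₀μᵣN²A/ℓ = (4π×10⁻⁷)(1120)(642)²(9.470×10^-4)/(0.234) = 2.348 H.
U = ½LI² = ½(2.348)(6.45)² = 48.83 J.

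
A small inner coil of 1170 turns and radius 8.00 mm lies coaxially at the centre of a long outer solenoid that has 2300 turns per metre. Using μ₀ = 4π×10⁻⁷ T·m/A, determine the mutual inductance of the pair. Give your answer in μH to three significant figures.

M ≈ 680 μH

The outer solenoid produces a uniform field B₁ = μ₀n₁I₁ across the inner coil,
so the flux linkage is N₂Φ = N₂B₁A₂ = μ₀n₁N₂A₂·I₁, giving M = μ₀n₁N₂A₂.
A₂ = πr² = π(8.000×10^-3 m)² = 2.011×10^-4 m².
M = (4π×10⁻⁷)(2300)(1170)(2.011×10^-4) = 6.799×10^-4 H.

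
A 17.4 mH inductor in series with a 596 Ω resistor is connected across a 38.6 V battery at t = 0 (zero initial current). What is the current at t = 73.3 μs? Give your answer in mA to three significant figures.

τ = L/R = 1.740×10^-2/596 = 2.919×10^-5 s; final current I_∞ = ε/R = 38.6/596 = 6.477×10^-2 A.
I(t) = I_∞(1 − e^(−t/τ)) with t/τ = 2.511.
I = (6.477×10^-2)(1 − e^(−2.511)) = 5.951×10^-2 A.

I ≈ 59.5 mA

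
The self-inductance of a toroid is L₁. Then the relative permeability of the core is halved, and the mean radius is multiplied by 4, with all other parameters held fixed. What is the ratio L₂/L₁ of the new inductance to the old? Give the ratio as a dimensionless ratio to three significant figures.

L₂/L₁ = 0.125

For a toroid, L ∝ μᵣN²A/R.
L₂/L₁ = (0.5) × (4)^-1 = 0.125.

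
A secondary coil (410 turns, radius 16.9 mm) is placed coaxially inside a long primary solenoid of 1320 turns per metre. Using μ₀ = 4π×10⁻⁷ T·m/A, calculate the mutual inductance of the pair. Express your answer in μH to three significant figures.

The outer solenoid produces a uniform field B₁ = μ₀n₁I₁ across the inner coil,
so the flux linkage is N₂Φ = N₂B₁A₂ = μ₀n₁N₂A₂·I₁, giving M = μ₀n₁N₂A₂.
A₂ = πr² = π(1.690×10^-2 m)² = 8.973×10^-4 m².
M = (4π×10⁻⁷)(1320)(410)(8.973×10^-4) = 6.102×10^-4 H.

M ≈ 610 μH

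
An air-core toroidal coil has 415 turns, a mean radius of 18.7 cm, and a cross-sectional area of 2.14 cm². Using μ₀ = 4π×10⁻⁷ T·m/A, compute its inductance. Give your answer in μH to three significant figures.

For a thin toroid, L = μ₀N²A/(2πR).
L = (4π×10⁻⁷)(415)²(2.140×10^-4) / (2π×0.187 m) = 3.942×10^-5 H.

L ≈ 39.4 μH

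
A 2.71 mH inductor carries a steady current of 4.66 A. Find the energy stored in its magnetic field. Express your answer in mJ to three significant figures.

U ≈ 29.4 mJ

Stored magnetic energy: U = ½LI².
U = ½(2.710×10^-3 H)(4.66 A)² = 2.942×10^-2 J.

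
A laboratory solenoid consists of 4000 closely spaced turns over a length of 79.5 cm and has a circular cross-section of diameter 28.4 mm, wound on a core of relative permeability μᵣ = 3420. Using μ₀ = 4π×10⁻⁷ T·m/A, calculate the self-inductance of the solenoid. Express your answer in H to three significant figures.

L ≈ 54.8 H

A = π(d/2)² = π(1.420×10^-2 m)² = 6.3347×10^-4 m².
For a long solenoid, L = μ₀μᵣN²A/ℓ.
L = (4π×10⁻⁷)(3420)(4000)²(6.3347×10^-4)/(0.795 m) = 54.79 H.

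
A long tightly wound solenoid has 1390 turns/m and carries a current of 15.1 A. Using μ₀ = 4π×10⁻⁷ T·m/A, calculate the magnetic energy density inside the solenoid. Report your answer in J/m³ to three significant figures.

B = μ₀nI = (4π×10⁻⁷)(1.390×10^3)(15.1) = 2.638×10^-2 T.
u = B²/(2μ₀) = (2.638×10^-2)²/(2×4π×10⁻⁷) = 276.8 J/m³.

u ≈ 277 J/m³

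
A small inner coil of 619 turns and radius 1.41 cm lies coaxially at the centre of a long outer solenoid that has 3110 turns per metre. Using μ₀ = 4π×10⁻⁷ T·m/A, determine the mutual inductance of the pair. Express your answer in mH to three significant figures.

M ≈ 1.51 mH

The outer solenoid produces a uniform field B₁ = μ₀n₁I₁ across the inner coil,
so the flux linkage is N₂Φ = N₂B₁A₂ = μ₀n₁N₂A₂·I₁, giving M = μ₀n₁N₂A₂.
A₂ = πr² = π(1.410×10^-2 m)² = 6.246×10^-4 m².
M = (4π×10⁻⁷)(3110)(619)(6.246×10^-4) = 1.511×10^-3 H.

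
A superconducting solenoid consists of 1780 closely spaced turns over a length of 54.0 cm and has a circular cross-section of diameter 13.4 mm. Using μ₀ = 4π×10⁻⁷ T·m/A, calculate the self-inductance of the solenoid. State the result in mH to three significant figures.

A = π(d/2)² = π(6.700×10^-3 m)² = 1.410×10^-4 m².
For a long solenoid, L = μ₀N²A/ℓ.
L = (4π×10⁻⁷)(1780)²(1.410×10^-4)/(0.54 m) = 1.040×10^-3 H.

L ≈ 1.04 mH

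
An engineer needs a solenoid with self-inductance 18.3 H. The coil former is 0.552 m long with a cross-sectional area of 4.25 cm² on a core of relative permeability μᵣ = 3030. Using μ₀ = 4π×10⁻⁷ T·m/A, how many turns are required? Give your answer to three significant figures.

N ≈ 2500 turns

A = 4.25 cm² = 4.250×10^-4 m².
From L = μ₀μᵣN²A/ℓ, N = √(Lℓ / (μ₀μᵣA)).
N = √[(18.3)(0.552) / ((4π×10⁻⁷)(3030)×4.250×10^-4)] = √(6.242×10^6) ≈ 2498.5.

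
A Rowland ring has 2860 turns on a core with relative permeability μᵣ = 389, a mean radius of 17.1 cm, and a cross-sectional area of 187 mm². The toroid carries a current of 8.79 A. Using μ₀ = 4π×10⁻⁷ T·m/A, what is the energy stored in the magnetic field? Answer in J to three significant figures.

L = μ₀μᵣN²A/(2πR) = (4π×10⁻⁷)(389)(2860)²(1.870×10^-4)/(2π×0.171) = 0.6959 H.
U = ½LI² = ½(0.6959)(8.79)² = 26.88 J.

U ≈ 26.9 J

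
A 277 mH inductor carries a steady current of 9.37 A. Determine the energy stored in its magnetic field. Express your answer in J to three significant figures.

Stored magnetic energy: U = ½LI².
U = ½(0.277 H)(9.37 A)² = 12.16 J.

U ≈ 12.2 J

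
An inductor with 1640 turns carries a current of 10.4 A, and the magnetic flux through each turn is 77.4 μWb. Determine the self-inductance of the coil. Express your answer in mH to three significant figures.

Self-inductance is defined by L = NΦ_B/I (flux linkage over current).
L = (1640)(7.740×10^-5 Wb)/(10.4 A) = 1.221×10^-2 H.

L ≈ 12.2 mH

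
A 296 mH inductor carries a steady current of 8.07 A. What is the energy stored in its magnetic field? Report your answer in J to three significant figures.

U ≈ 9.64 J

Stored magnetic energy: U = ½LI².
U = ½(0.296 H)(8.07 A)² = 9.638 J.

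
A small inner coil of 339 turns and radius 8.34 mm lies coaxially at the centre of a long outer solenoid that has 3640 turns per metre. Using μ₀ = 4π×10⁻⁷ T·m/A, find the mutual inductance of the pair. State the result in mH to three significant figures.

The outer solenoid produces a uniform field B₁ = μ₀n₁I₁ across the inner coil,
so the flux linkage is N₂Φ = N₂B₁A₂ = μ₀n₁N₂A₂·I₁, giving M = μ₀n₁N₂A₂.
A₂ = πr² = π(8.340×10^-3 m)² = 2.185×10^-4 m².
M = (4π×10⁻⁷)(3640)(339)(2.185×10^-4) = 3.388×10^-4 H.

M ≈ 0.339 mH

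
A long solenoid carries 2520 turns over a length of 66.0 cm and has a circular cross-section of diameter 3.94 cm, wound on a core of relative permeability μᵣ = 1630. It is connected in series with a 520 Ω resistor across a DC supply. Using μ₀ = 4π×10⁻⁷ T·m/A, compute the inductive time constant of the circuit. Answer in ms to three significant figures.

A = π(d/2)² = π(1.970×10^-2 m)² = 1.219×10^-3 m².
L = μ₀μᵣN²A/ℓ = (4π×10⁻⁷)(1630)(2520)²(1.219×10^-3)/(0.66) = 24.03 H.
τ = L/R = (24.03)/(520) = 4.621×10^-2 s.

τ ≈ 46.2 ms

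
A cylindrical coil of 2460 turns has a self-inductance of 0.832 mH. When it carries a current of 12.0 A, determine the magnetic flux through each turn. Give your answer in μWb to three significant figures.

From L = NΦ_B/I, the flux per turn is Φ_B = LI/N.
Φ_B = (8.320×10^-4 H)(12.0 A)/2460 = 4.059×10^-6 Wb.

Φ_B ≈ 4.06 μWb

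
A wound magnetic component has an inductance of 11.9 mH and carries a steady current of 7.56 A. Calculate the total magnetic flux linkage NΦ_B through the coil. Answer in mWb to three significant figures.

NΦ_B ≈ 90.0 mWb

From L = NΦ_B/I, the flux linkage is NΦ_B = LI.
NΦ_B = (1.190×10^-2 H)(7.56 A) = 8.996×10^-2 Wb.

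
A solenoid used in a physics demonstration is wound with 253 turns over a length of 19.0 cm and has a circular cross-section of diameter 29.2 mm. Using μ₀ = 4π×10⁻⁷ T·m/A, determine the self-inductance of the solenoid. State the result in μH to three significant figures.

L ≈ 283 μH

A = π(d/2)² = π(1.460×10^-2 m)² = 6.697×10^-4 m².
For a long solenoid, L = μ₀N²A/ℓ.
L = (4π×10⁻⁷)(253)²(6.697×10^-4)/(0.19 m) = 2.834999×10^-4 H.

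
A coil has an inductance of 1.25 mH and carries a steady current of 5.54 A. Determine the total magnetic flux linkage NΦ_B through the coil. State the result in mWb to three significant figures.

From L = NΦ_B/I, the flux linkage is NΦ_B = LI.
NΦ_B = (1.250×10^-3 H)(5.54 A) = 6.925×10^-3 Wb.

NΦ_B ≈ 6.93 mWb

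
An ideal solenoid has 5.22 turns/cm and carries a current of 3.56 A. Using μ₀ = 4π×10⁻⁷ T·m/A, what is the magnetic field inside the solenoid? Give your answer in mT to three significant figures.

Inside a long solenoid, B = μ₀nI.
B = (4π×10⁻⁷)(522 m⁻¹)(3.56 A) = 2.335×10^-3 T.

B ≈ 2.34 mT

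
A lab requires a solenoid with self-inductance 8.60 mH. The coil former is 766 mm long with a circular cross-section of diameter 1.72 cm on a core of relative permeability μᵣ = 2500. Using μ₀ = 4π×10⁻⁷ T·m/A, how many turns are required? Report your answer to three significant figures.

A = π(d/2)² = π(8.600×10^-3 m)² = 2.324×10^-4 m².
From L = μ₀μᵣN²A/ℓ, N = √(Lℓ / (μ₀μᵣA)).
N = √[(8.600×10^-3)(0.766) / ((4π×10⁻⁷)(2500)×2.324×10^-4)] = √(9.0247×10^3) ≈ 95.0.

N ≈ 95 turns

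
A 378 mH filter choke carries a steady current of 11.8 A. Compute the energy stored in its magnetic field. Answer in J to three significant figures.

U ≈ 26.3 J

Stored magnetic energy: U = ½LI².
U = ½(0.378 H)(11.8 A)² = 26.32 J.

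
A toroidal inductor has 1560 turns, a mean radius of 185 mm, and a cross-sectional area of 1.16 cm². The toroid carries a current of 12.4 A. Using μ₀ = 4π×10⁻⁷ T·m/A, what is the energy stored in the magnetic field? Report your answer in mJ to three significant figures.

L = μ₀N²A/(2πR) = (4π×10⁻⁷)(1560)²(1.160×10^-4)/(2π×0.185) = 3.052×10^-4 H.
U = ½LI² = ½(3.052×10^-4)(12.4)² = 2.346×10^-2 J.

U ≈ 23.5 mJ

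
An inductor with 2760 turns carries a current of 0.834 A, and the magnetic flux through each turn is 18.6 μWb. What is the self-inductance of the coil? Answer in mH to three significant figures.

L ≈ 61.6 mH

Self-inductance is defined by L = NΦ_B/I (flux linkage over current).
L = (2760)(1.860×10^-5 Wb)/(0.834 A) = 6.155×10^-2 H.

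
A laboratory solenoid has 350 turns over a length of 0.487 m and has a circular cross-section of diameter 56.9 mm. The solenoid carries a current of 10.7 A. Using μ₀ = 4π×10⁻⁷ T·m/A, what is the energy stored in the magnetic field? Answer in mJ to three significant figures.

A = π(d/2)² = π(2.845×10^-2 m)² = 2.543×10^-3 m².
L = μ₀N²A/ℓ = (4π×10⁻⁷)(350)²(2.543×10^-3)/(0.487) = 8.038×10^-4 H.
U = ½LI² = ½(8.038×10^-4)(10.7)² = 4.601×10^-2 J.

U ≈ 46.0 mJ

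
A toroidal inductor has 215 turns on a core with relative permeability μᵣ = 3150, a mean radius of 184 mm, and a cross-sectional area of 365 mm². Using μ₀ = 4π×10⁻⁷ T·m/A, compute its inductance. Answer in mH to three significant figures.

For a thin toroid, L = μ₀μᵣN²A/(2πR).
L = (4π×10⁻⁷)(3150)(215)²(3.650×10^-4) / (2π×0.184 m) = 5.777×10^-2 H.

L ≈ 57.8 mH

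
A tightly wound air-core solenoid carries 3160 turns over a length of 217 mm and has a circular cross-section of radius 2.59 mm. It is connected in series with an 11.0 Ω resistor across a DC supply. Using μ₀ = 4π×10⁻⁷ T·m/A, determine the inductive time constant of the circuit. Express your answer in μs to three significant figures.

A = πr² = π(2.590×10^-3 m)² = 2.107×10^-5 m².
L = μ₀N²A/ℓ = (4π×10⁻⁷)(3160)²(2.107×10^-5)/(0.217) = 1.219×10^-3 H.
τ = L/R = (1.219×10^-3)/(11.0) = 1.108×10^-4 s.

τ ≈ 111 μs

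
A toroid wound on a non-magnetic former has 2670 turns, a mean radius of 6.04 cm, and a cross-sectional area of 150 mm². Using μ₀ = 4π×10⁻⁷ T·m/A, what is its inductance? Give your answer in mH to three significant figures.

For a thin toroid, L = μ₀N²A/(2πR).
L = (4π×10⁻⁷)(2670)²(1.500×10^-4) / (2π×6.040×10^-2 m) = 3.541×10^-3 H.

L ≈ 3.54 mH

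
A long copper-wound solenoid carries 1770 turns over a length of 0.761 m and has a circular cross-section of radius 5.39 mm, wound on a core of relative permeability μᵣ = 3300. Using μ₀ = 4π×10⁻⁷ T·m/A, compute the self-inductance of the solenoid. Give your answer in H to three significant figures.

A = πr² = π(5.390×10^-3 m)² = 9.127×10^-5 m².
For a long solenoid, L = μ₀μᵣN²A/ℓ.
L = (4π×10⁻⁷)(3300)(1770)²(9.127×10^-5)/(0.761 m) = 1.558 H.

L ≈ 1.56 H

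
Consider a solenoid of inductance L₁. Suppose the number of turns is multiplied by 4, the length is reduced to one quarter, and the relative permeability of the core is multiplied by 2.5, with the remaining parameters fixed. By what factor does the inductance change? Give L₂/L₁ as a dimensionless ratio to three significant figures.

For a solenoid, L ∝ μᵣN²A/ℓ.
L₂/L₁ = (4)^2 × (0.25)^-1 × (2.5) = 160.

L₂/L₁ = 160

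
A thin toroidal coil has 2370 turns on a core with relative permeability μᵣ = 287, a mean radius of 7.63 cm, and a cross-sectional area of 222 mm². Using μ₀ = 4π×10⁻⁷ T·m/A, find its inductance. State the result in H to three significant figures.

For a thin toroid, L = μ₀μᵣN²A/(2πR).
L = (4π×10⁻⁷)(287)(2370)²(2.220×10^-4) / (2π×7.630×10^-2 m) = 0.9381 H.

L ≈ 0.938 H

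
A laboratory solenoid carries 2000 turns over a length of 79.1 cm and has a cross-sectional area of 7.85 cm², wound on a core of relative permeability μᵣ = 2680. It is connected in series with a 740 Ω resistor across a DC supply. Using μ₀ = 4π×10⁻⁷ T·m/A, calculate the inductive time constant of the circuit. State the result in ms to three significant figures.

A = 7.85 cm² = 7.850×10^-4 m².
L = μ₀μᵣN²A/ℓ = (4π×10⁻⁷)(2680)(2000)²(7.850×10^-4)/(0.791) = 13.37 H.
τ = L/R = (13.37)/(740) = 1.807×10^-2 s.

τ ≈ 18.1 ms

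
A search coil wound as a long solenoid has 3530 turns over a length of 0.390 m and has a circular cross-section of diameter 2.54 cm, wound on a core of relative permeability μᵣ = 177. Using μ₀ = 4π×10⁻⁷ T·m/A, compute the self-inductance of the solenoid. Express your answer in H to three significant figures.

L ≈ 3.60 H

A = π(d/2)² = π(1.270×10^-2 m)² = 5.067×10^-4 m².
For a long solenoid, L = μ₀μᵣN²A/ℓ.
L = (4π×10⁻⁷)(177)(3530)²(5.067×10^-4)/(0.39 m) = 3.601 H.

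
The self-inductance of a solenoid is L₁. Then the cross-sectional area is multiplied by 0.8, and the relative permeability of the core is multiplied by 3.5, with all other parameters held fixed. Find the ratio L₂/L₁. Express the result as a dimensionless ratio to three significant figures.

L₂/L₁ = 2.80

For a solenoid, L ∝ μᵣN²A/ℓ.
L₂/L₁ = (0.8) × (3.5) = 2.80.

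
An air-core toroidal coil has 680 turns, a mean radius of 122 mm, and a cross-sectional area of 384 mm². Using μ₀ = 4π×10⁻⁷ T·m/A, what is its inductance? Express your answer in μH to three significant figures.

L ≈ 291 μH

For a thin toroid, L = μ₀N²A/(2πR).
L = (4π×10⁻⁷)(680)²(3.840×10^-4) / (2π×0.122 m) = 2.911×10^-4 H.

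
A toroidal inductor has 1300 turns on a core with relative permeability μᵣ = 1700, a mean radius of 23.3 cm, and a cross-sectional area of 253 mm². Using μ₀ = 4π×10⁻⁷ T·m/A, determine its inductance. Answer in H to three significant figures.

L ≈ 0.624 H

For a thin toroid, L = μ₀μᵣN²A/(2πR).
L = (4π×10⁻⁷)(1700)(1300)²(2.530×10^-4) / (2π×0.233 m) = 0.6239 H.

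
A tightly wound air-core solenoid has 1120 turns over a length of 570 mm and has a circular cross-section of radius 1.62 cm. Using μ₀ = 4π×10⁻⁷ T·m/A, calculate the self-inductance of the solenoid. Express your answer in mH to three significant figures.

L ≈ 2.28 mH

A = πr² = π(1.620×10^-2 m)² = 8.2448×10^-4 m².
For a long solenoid, L = μ₀N²A/ℓ.
L = (4π×10⁻⁷)(1120)²(8.2448×10^-4)/(0.57 m) = 2.280×10^-3 H.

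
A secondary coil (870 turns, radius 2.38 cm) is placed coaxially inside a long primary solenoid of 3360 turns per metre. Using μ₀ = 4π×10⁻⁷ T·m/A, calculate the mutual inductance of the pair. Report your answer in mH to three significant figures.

The outer solenoid produces a uniform field B₁ = μ₀n₁I₁ across the inner coil,
so the flux linkage is N₂Φ = N₂B₁A₂ = μ₀n₁N₂A₂·I₁, giving M = μ₀n₁N₂A₂.
A₂ = πr² = π(2.380×10^-2 m)² = 1.780×10^-3 m².
M = (4π×10⁻⁷)(3360)(870)(1.780×10^-3) = 6.537×10^-3 H.

M ≈ 6.54 mH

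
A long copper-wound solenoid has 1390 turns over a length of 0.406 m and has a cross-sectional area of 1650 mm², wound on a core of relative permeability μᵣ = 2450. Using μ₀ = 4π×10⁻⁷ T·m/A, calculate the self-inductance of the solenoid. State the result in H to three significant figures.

L ≈ 24.2 H

A = 1650 mm² = 1.650×10^-3 m².
For a long solenoid, L = μ₀μᵣN²A/ℓ.
L = (4π×10⁻⁷)(2450)(1390)²(1.650×10^-3)/(0.406 m) = 24.17 H.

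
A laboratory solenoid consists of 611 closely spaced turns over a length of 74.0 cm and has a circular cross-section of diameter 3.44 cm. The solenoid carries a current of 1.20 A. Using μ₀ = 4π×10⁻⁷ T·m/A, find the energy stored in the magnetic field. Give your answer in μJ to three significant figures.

U ≈ 424 μJ

A = π(d/2)² = π(1.720×10^-2 m)² = 9.294×10^-4 m².
L = μ₀N²A/ℓ = (4π×10⁻⁷)(611)²(9.294×10^-4)/(0.74) = 5.892×10^-4 H.
U = ½LI² = ½(5.892×10^-4)(1.20)² = 4.242×10^-4 J.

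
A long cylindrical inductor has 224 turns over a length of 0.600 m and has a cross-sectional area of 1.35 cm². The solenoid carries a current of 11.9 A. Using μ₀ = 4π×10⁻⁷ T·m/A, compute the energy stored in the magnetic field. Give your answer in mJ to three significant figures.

U ≈ 1.00 mJ

A = 1.35 cm² = 1.350×10^-4 m².
L = μ₀N²A/ℓ = (4π×10⁻⁷)(224)²(1.350×10^-4)/(0.6) = 1.419×10^-5 H.
U = ½LI² = ½(1.419×10^-5)(11.9)² = 1.0045×10^-3 J.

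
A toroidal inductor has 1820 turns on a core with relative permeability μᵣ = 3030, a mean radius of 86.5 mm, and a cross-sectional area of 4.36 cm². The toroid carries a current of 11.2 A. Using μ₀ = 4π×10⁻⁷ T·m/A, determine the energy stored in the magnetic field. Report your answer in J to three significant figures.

L = μ₀μᵣN²A/(2πR) = (4π×10⁻⁷)(3030)(1820)²(4.360×10^-4)/(2π×8.650×10^-2) = 10.12 H.
U = ½LI² = ½(10.12)(11.2)² = 634.6 J.

U ≈ 635 J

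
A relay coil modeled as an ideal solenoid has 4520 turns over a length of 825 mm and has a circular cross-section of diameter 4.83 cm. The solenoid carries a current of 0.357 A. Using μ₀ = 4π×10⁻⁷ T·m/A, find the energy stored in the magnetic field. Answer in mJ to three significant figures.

A = π(d/2)² = π(2.415×10^-2 m)² = 1.832×10^-3 m².
L = μ₀N²A/ℓ = (4π×10⁻⁷)(4520)²(1.832×10^-3)/(0.825) = 5.702×10^-2 H.
U = ½LI² = ½(5.702×10^-2)(0.357)² = 3.633×10^-3 J.

U ≈ 3.63 mJ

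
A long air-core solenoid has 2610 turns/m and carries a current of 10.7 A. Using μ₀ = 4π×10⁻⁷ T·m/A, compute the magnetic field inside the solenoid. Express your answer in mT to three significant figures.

Inside a long solenoid, B = μ₀nI.
B = (4π×10⁻⁷)(2.610×10^3 m⁻¹)(10.7 A) = 3.509×10^-2 T.

B ≈ 35.1 mT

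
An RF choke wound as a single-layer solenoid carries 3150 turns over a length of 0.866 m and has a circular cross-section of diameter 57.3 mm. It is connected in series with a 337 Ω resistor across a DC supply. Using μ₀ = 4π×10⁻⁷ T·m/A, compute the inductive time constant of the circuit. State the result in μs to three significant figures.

τ ≈ 110 μs

A = π(d/2)² = π(2.865×10^-2 m)² = 2.579×10^-3 m².
L = μ₀N²A/ℓ = (4π×10⁻⁷)(3150)²(2.579×10^-3)/(0.866) = 3.713×10^-2 H.
τ = L/R = (3.713×10^-2)/(337) = 1.102×10^-4 s.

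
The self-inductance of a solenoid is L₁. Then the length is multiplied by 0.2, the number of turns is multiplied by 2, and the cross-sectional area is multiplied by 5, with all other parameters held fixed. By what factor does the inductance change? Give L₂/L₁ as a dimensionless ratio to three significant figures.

L₂/L₁ = 100

For a solenoid, L ∝ μᵣN²A/ℓ.
L₂/L₁ = (0.2)^-1 × (2)^2 × (5) = 100.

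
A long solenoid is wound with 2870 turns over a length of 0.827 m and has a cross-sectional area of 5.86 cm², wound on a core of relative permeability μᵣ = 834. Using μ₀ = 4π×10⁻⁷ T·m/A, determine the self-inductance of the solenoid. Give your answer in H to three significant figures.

A = 5.86 cm² = 5.860×10^-4 m².
For a long solenoid, L = μ₀μᵣN²A/ℓ.
L = (4π×10⁻⁷)(834)(2870)²(5.860×10^-4)/(0.827 m) = 6.117 H.

L ≈ 6.12 H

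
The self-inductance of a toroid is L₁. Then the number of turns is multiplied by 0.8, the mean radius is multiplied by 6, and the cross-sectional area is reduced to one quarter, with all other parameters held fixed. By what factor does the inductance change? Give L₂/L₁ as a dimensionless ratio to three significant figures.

L₂/L₁ = 0.0267

For a toroid, L ∝ μᵣN²A/R.
L₂/L₁ = (0.8)^2 × (6)^-1 × (0.25) = 0.0267.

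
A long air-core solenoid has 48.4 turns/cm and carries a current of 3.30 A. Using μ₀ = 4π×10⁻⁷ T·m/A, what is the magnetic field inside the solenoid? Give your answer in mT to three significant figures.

Inside a long solenoid, B = μ₀nI.
B = (4π×10⁻⁷)(4.840×10^3 m⁻¹)(3.30 A) = 2.007×10^-2 T.

B ≈ 20.1 mT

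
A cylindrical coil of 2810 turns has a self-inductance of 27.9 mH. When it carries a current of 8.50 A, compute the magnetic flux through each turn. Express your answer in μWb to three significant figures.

Φ_B ≈ 84.4 μWb

From L = NΦ_B/I, the flux per turn is Φ_B = LI/N.
Φ_B = (2.790×10^-2 H)(8.50 A)/2810 = 8.440×10^-5 Wb.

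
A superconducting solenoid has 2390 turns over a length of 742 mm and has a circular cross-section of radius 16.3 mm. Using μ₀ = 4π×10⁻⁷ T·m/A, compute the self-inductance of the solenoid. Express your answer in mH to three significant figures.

A = πr² = π(1.630×10^-2 m)² = 8.347×10^-4 m².
For a long solenoid, L = μ₀N²A/ℓ.
L = (4π×10⁻⁷)(2390)²(8.347×10^-4)/(0.742 m) = 8.0747×10^-3 H.

L ≈ 8.07 mH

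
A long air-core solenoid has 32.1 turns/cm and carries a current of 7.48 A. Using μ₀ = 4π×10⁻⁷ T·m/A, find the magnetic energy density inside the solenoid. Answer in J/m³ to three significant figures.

B = μ₀nI = (4π×10⁻⁷)(3.210×10^3)(7.48) = 3.017×10^-2 T.
u = B²/(2μ₀) = (3.017×10^-2)²/(2×4π×10⁻⁷) = 362.2 J/m³.

u ≈ 362 J/m³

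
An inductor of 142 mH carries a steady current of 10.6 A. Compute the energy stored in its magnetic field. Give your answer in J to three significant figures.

Stored magnetic energy: U = ½LI².
U = ½(0.142 H)(10.6 A)² = 7.978 J.

U ≈ 7.98 J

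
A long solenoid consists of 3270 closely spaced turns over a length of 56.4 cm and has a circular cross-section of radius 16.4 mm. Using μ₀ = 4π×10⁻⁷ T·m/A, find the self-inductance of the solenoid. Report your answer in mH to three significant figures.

A = πr² = π(1.640×10^-2 m)² = 8.450×10^-4 m².
For a long solenoid, L = μ₀N²A/ℓ.
L = (4π×10⁻⁷)(3270)²(8.450×10^-4)/(0.564 m) = 2.013×10^-2 H.

L ≈ 20.1 mH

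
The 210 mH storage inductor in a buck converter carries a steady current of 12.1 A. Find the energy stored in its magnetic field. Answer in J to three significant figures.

U ≈ 15.4 J

Stored magnetic energy: U = ½LI².
U = ½(0.21 H)(12.1 A)² = 15.37 J.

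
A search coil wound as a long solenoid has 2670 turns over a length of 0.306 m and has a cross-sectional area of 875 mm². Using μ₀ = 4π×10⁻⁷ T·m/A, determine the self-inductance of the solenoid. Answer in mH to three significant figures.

A = 875 mm² = 8.750×10^-4 m².
For a long solenoid, L = μ₀N²A/ℓ.
L = (4π×10⁻⁷)(2670)²(8.750×10^-4)/(0.306 m) = 2.562×10^-2 H.

L ≈ 25.6 mH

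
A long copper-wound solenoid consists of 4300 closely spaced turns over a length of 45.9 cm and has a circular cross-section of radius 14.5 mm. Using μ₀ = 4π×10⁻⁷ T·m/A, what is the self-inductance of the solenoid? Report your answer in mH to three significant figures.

A = πr² = π(1.450×10^-2 m)² = 6.605×10^-4 m².
For a long solenoid, L = μ₀N²A/ℓ.
L = (4π×10⁻⁷)(4300)²(6.605×10^-4)/(0.459 m) = 3.344×10^-2 H.

L ≈ 33.4 mH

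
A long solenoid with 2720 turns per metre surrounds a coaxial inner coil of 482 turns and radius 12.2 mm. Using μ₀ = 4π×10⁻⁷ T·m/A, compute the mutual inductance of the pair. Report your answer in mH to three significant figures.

M ≈ 0.770 mH

The outer solenoid produces a uniform field B₁ = μ₀n₁I₁ across the inner coil,
so the flux linkage is N₂Φ = N₂B₁A₂ = μ₀n₁N₂A₂·I₁, giving M = μ₀n₁N₂A₂.
A₂ = πr² = π(1.220×10^-2 m)² = 4.676×10^-4 m².
M = (4π×10⁻⁷)(2720)(482)(4.676×10^-4) = 7.704×10^-4 H.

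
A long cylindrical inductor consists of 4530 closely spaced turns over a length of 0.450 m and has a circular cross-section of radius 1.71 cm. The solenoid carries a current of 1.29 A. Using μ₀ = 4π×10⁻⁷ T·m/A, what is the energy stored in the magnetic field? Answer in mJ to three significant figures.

A = πr² = π(1.710×10^-2 m)² = 9.186×10^-4 m².
L = μ₀N²A/ℓ = (4π×10⁻⁷)(4530)²(9.186×10^-4)/(0.45) = 5.264×10^-2 H.
U = ½LI² = ½(5.264×10^-2)(1.29)² = 4.380×10^-2 J.

U ≈ 43.8 mJ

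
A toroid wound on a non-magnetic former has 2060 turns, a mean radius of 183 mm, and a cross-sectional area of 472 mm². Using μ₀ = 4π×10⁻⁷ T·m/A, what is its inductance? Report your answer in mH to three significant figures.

L ≈ 2.19 mH

For a thin toroid, L = μ₀N²A/(2πR).
L = (4π×10⁻⁷)(2060)²(4.720×10^-4) / (2π×0.183 m) = 2.189×10^-3 H.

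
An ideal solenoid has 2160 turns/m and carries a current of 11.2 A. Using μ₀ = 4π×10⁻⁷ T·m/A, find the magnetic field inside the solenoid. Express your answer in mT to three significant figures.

Inside a long solenoid, B = μ₀nI.
B = (4π×10⁻⁷)(2.160×10^3 m⁻¹)(11.2 A) = 3.040×10^-2 T.

B ≈ 30.4 mT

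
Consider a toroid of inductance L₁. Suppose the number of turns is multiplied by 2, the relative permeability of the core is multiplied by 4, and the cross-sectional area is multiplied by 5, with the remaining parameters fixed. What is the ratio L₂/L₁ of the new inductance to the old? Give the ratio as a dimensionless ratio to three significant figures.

For a toroid, L ∝ μᵣN²A/R.
L₂/L₁ = (2)^2 × (4) × (5) = 80.0.

L₂/L₁ = 80.0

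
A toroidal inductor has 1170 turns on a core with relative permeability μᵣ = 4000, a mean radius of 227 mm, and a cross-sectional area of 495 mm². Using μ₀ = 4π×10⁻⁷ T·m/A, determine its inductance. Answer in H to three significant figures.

For a thin toroid, L = μ₀μᵣN²A/(2πR).
L = (4π×10⁻⁷)(4000)(1170)²(4.950×10^-4) / (2π×0.227 m) = 2.388 H.

L ≈ 2.39 H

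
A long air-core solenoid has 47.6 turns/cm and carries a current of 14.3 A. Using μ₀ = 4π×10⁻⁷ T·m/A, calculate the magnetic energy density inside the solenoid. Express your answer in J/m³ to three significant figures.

B = μ₀nI = (4π×10⁻⁷)(4.760×10^3)(14.3) = 8.554×10^-2 T.
u = B²/(2μ₀) = (8.554×10^-2)²/(2×4π×10⁻⁷) = 2.911×10^3 J/m³.

u ≈ 2910 J/m³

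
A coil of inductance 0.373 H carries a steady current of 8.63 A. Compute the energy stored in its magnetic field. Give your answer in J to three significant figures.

Stored magnetic energy: U = ½LI².
U = ½(0.373 H)(8.63 A)² = 13.89 J.

U ≈ 13.9 J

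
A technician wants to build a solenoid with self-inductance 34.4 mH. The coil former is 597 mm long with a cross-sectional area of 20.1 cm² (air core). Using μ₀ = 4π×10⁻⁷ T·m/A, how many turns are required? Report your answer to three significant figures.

A = 20.1 cm² = 2.010×10^-3 m².
From L = μ₀N²A/ℓ, N = √(Lℓ / (μ₀A)).
N = √[(3.440×10^-2)(0.597) / ((4π×10⁻⁷)×2.010×10^-3)] = √(8.131×10^6) ≈ 2851.4.

N ≈ 2850 turns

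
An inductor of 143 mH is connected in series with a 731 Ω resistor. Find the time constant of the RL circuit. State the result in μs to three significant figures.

τ ≈ 196 μs

τ = L/R = (0.143 H)/(731 Ω) = 1.956×10^-4 s.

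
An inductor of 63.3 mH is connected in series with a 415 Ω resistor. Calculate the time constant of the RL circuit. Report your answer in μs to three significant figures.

τ = L/R = (6.330×10^-2 H)/(415 Ω) = 1.525×10^-4 s.

τ ≈ 153 μs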